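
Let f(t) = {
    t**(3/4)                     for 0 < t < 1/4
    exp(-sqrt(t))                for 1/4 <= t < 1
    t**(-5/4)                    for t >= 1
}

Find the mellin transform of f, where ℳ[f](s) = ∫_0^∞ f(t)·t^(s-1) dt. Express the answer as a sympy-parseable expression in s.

peel off the power substitution: t**(3/2) on [0, 1/2); exp(-t) on [1/2, 1); t**(-5/2) on [1, ∞)
f breaks at 1/4, 1 into 3 integrals to sum
[0, 1/4) adds the kernel integral of t**(3/4)
∫ exp(-sqrt(t))·t^(s-1) over [1/4, 1)
for t in [1, ∞): the term is ∫ t**(-5/4)·t^(s-1)

(2*2**(2*s)*(4*s - 5)*(4*s + 3)*uppergamma(2*s, 1/2) - 2*2**(2*s)*(4*s - 5)*(4*s + 3)*uppergamma(2*s, 1) - 4*2**(2*s)*(4*s + 3) + sqrt(2)*(4*s - 5))/(4**s*(4*s - 5)*(4*s + 3))
  -3/4 < Re(s) < 5/4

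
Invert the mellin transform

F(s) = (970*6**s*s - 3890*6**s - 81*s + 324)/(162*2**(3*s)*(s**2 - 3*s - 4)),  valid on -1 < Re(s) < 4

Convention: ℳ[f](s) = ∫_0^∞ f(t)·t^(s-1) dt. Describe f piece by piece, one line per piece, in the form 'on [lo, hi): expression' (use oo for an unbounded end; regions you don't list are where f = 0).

on [0, 1/8): 4*t
on [1/8, 3/4): 8*t
on [3/4, oo): 1/(256*t**4)

invert the common scale on t to get 2*t on [0, 1/4); 4*t on [1/4, 3/2); 1/(16*t**4) on [3/2, ∞)
reversing the common scale on t: t on [0, 1/2); 2*t on [1/2, 3); t**(-4) on [3, ∞)
along the cuts 1/8, 3/4, ℳ[f](s) splits into 3 integrals
between 0 and 1/8 the integrand is 4*t·t^(s-1)
on [1/8, 3/4) integrate f = 8*t against the kernel
between 3/4 and ∞ the integrand is 1/(256*t**4)·t^(s-1)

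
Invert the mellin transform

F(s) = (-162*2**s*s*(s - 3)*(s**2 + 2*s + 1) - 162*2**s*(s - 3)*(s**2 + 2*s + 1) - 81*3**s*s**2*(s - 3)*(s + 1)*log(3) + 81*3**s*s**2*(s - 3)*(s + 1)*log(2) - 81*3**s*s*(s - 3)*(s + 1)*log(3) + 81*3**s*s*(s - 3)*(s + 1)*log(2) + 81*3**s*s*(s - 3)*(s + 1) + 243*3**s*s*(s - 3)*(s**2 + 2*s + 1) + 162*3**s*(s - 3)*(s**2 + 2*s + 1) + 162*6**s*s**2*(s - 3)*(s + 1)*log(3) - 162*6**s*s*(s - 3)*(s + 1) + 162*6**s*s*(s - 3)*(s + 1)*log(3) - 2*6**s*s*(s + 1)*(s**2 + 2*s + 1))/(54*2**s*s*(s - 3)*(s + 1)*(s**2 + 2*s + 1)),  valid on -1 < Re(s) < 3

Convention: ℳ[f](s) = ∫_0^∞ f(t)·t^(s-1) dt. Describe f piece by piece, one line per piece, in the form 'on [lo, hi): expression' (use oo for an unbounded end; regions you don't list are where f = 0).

on [0, 1): t
on [1, 3/2): t + 3
on [3/2, 3): t*log(t)
on [3, oo): t**(-3)

summing 4 kernel integrals split by 1, 3/2, 3 yields ℳ[f](s)
between 0 and 1 the integrand is t·t^(s-1)
the [1, 3/2) slice contributes ∫ (t + 3)·t^(s-1) dt
over [3/2, 3), the kernel integral of t*log(t) enters the sum
∫ t**(-3)·t^(s-1) over [3, ∞)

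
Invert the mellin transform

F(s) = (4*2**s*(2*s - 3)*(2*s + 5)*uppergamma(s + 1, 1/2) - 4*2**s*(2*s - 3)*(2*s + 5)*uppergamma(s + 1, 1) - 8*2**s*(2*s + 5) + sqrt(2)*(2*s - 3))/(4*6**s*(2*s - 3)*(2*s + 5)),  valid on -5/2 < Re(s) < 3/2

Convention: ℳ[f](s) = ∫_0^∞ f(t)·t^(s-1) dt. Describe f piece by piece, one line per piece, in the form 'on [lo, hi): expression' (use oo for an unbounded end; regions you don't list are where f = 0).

on [0, 1/6): 9*sqrt(3)*t**(5/2)
on [1/6, 1/3): 3*t*exp(-3*t)
on [1/3, oo): sqrt(3)/(9*t**(3/2))

the common scale on t comes off first: t**(5/2) on [0, 1/2); t*exp(-t) on [1/2, 1); t**(-3/2) on [1, ∞)
peel off the shared t-power: t**(7/2) on [0, 1/2); t**2*exp(-t) on [1/2, 1); 1/sqrt(t) on [1, ∞)
back out the shared t-power: t**(3/2) on [0, 1/2); exp(-t) on [1/2, 1); t**(-5/2) on [1, ∞)
along the cuts 1/6, 1/3, ℳ[f](s) splits into 3 integrals
∫ 9*sqrt(3)*t**(5/2)·t^(s-1) over [0, 1/6)
between 1/6 and 1/3 the integrand is 3*t*exp(-3*t)·t^(s-1)
[1/3, ∞) adds the kernel integral of sqrt(3)/(9*t**(3/2))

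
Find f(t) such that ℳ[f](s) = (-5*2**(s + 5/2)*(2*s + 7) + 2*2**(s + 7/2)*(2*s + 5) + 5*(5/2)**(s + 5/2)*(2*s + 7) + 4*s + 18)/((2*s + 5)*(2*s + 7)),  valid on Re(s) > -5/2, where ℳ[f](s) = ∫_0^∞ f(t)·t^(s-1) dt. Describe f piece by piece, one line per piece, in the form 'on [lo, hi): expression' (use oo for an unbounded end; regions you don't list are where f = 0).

integrate the 3 segments split at 1, 2, then add the results
on [0, 1) integrate f = 2*t**(5/2) against the kernel
segment 1 to 2 holds t**(7/2); add its integral
[2, 5/2) adds the kernel integral of 5*t**(5/2)/2

on [0, 1): 2*t**(5/2)
on [1, 2): t**(7/2)
on [2, 5/2): 5*t**(5/2)/2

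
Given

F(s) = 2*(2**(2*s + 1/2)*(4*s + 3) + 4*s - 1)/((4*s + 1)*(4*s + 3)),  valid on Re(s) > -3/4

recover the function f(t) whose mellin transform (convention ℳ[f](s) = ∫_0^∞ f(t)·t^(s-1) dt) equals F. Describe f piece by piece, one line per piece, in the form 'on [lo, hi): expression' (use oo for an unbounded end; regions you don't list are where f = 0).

on [0, 1): t**(3/4)
on [1, 4): t**(1/4)/2

strip the power substitution: t**(3/2) on [0, 1); sqrt(t)/2 on [1, 2)
reversing the shared t-power: t on [0, 1); 1/2 on [1, 2)
split f at 1: ℳ[f](s) collects 2 kernel integrals
∫ t**(3/4)·t^(s-1) over [0, 1)
segment 1 to 4 holds t**(1/4)/2; add its integral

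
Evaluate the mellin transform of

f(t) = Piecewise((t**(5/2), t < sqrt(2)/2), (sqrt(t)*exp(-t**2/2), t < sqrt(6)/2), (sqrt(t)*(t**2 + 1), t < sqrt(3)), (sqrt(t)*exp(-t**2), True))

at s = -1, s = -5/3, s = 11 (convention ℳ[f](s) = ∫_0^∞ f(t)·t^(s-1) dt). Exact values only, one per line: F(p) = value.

undo the shared t-power: t**2 on [0, sqrt(2)/2); exp(-t**2/2) on [sqrt(2)/2, sqrt(6)/2); t**2 + 1 on [sqrt(6)/2, sqrt(3)); …
back out the power substitution: t on [0, 1/2); exp(-t/2) on [1/2, 3/2); t + 1 on [3/2, 3); …
integrate the 4 segments split at sqrt(2)/2, sqrt(6)/2, sqrt(3), then add the results
on [0, sqrt(2)/2) integrate f = t**(5/2) against the kernel
on [sqrt(2)/2, sqrt(6)/2): add ∫ sqrt(t)*exp(-t**2/2)·t^(s-1) dt
[sqrt(6)/2, sqrt(3)) adds the kernel integral of sqrt(t)*(t**2 + 1)
for t in [sqrt(3), ∞): the term is ∫ sqrt(t)*exp(-t**2)·t^(s-1)

F(-1) = -2**(3/4)*uppergamma(-1/4, 3/4)/4 + uppergamma(-1/4, 3)/2 + 2**(1/4)/3 + 2**(3/4)*uppergamma(-1/4, 1/4)/4 + 2**(1/4)*3**(3/4)/3
F(-5/3) = 2**(7/12)*(-88*3**(5/12) - 35*2**(5/6)*uppergamma(-7/12, 3/4) + 70*2**(5/12)*uppergamma(-7/12, 3) + 35*2**(5/6)*uppergamma(-7/12, 1/4) + 168 + 128*6**(5/12))/280
F(11) = 2**(1/4)*(-635904*sqrt(2)*uppergamma(23/4, 3/4) - 29889*3**(3/4) + 23 + 9936*2**(3/4)*uppergamma(23/4, 3) + 1492992*6**(3/4) + 635904*sqrt(2)*uppergamma(23/4, 1/4))/39744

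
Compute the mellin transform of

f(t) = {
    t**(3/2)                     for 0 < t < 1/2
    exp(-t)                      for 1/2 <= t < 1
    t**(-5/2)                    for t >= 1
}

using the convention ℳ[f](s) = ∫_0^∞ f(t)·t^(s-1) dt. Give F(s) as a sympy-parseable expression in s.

(2*2**s*(2*s - 5)*(2*s + 3)*uppergamma(s, 1/2) - 2*2**s*(2*s - 5)*(2*s + 3)*uppergamma(s, 1) - 4*2**s*(2*s + 3) + sqrt(2)*(2*s - 5))/(2*2**s*(2*s - 5)*(2*s + 3))
  -3/2 < Re(s) < 5/2

the 3 pieces separated at 1/2, 1 each add one integral
on [0, 1/2): add ∫ t**(3/2)·t^(s-1) dt
between 1/2 and 1 the integrand is exp(-t)·t^(s-1)
∫ over [1, ∞) of t**(-5/2)·t^(s-1) joins the sum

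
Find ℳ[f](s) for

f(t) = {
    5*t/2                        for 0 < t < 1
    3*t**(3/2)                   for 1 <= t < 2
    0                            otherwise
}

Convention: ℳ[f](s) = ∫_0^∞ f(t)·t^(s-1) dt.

(3*2**(s + 7/2)*(s + 1) - 2*s + 3)/(2*(s + 1)*(2*s + 3))
  Re(s) > -1

split f at 1: ℳ[f](s) collects 2 kernel integrals
on [0, 1): add ∫ 5*t/2·t^(s-1) dt
between 1 and 2 the integrand is 3*t**(3/2)·t^(s-1)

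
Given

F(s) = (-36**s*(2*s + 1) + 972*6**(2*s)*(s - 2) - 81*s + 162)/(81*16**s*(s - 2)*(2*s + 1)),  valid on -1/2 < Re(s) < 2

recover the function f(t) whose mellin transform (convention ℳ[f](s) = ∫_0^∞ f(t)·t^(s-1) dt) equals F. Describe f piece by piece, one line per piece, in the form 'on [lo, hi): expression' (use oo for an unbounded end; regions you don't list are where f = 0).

peel off the power substitution: 2*t on [0, 1/4); 4*t on [1/4, 3/2); 1/(16*t**4) on [3/2, ∞)
reversing the common scale on t: t on [0, 1/2); 2*t on [1/2, 3); t**(-4) on [3, ∞)
breakpoints 1/16, 9/4: one integral from each of the 3 segments
[0, 1/16) adds the kernel integral of 2*sqrt(t)
on [1/16, 9/4): add ∫ 4*sqrt(t)·t^(s-1) dt
the [9/4, ∞) slice contributes ∫ 1/(16*t**2)·t^(s-1) dt

on [0, 1/16): 2*sqrt(t)
on [1/16, 9/4): 4*sqrt(t)
on [9/4, oo): 1/(16*t**2)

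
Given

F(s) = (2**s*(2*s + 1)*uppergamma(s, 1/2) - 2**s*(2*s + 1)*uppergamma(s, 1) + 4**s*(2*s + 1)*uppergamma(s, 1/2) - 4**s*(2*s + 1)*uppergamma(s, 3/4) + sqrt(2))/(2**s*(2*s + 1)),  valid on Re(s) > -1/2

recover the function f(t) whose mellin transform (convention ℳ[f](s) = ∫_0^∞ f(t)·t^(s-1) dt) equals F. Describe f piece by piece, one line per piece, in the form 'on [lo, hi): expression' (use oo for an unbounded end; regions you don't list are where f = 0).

breakpoints 1/2, 1: one integral from each of the 3 segments
∫ over [0, 1/2) of sqrt(t)·t^(s-1) joins the sum
for t in [1/2, 1): the term is ∫ exp(-t)·t^(s-1)
segment 1 to 3/2 holds exp(-t/2); add its integral

on [0, 1/2): sqrt(t)
on [1/2, 1): exp(-t)
on [1, 3/2): exp(-t/2)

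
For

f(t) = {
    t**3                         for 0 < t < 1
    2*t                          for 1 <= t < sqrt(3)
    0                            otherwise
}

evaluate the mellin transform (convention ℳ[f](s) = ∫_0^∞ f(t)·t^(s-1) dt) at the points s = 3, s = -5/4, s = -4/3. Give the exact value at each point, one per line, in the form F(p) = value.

F(3) = 25/6
F(-5/4) = 60/7 - 8*3**(7/8)/3
F(-4/3) = 33/5 - 2*3**(5/6)

back out the power substitution: t**(3/2) on [0, 1); 2*sqrt(t) on [1, 3)
f breaks at 1 into 2 integrals to sum
for t in [0, 1): the term is ∫ t**3·t^(s-1)
piece [1, sqrt(3)): integrate 2*t against the kernel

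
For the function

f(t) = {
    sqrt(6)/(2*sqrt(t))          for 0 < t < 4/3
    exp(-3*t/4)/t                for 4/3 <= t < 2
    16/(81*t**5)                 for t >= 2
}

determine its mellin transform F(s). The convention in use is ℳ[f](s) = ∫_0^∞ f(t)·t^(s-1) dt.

2**s*(243*2**s*(s - 5)*(2*s - 1)*uppergamma(s - 1, 1) - 243*2**s*(s - 5)*(2*s - 1)*uppergamma(s - 1, 3/2) + 486*2**(s + 1/2)*(s - 5) + 2*3**s*(1 - 2*s))/(324*3**s*(s - 5)*(2*s - 1))
  1/2 < Re(s) < 5

peel off the shared t-power: sqrt(6)*sqrt(t)/2 on [0, 4/3); exp(-3*t/4) on [4/3, 2); 16/(81*t**4) on [2, ∞)
remove the common scale on t first: sqrt(t) on [0, 2); exp(-t/2) on [2, 3); t**(-4) on [3, ∞)
cuts at 4/3, 2: linearity sums the 3 kernel integrals
on [0, 4/3): add ∫ sqrt(6)/(2*sqrt(t))·t^(s-1) dt
for t in [4/3, 2): the term is ∫ exp(-3*t/4)/t·t^(s-1)
piece [2, ∞): integrate 16/(81*t**5) against the kernel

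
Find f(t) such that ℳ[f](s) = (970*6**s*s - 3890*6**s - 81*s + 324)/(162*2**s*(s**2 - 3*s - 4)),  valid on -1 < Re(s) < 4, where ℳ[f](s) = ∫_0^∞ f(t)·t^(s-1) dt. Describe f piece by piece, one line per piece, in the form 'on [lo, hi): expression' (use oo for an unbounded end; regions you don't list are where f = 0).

on [0, 1/2): t
on [1/2, 3): 2*t
on [3, oo): t**(-4)

along the cuts 1/2, 3, ℳ[f](s) splits into 3 integrals
piece [0, 1/2): integrate t against the kernel
segment [1/2, 3) carries 2*t; integrate it
∫ t**(-4)·t^(s-1) over [3, ∞)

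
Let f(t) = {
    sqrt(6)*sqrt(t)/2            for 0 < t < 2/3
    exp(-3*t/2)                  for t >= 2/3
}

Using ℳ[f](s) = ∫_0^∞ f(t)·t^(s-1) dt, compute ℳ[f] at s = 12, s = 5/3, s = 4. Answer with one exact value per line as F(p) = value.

F(12) = 8192/13286025 + 444436938752*exp(-1)/531441
F(5/3) = 2*12**(1/3)*(6 + 13*uppergamma(5/3, 1))/117
F(4) = 32/729 + 256*exp(-1)/81

reversing the common scale on t: sqrt(t) on [0, 1); exp(-t) on [1, ∞)
slice at 2/3, transform all 2 pieces, and sum them
piece [0, 2/3): integrate sqrt(6)*sqrt(t)/2 against the kernel
on [2/3, ∞) integrate f = exp(-3*t/2) against the kernel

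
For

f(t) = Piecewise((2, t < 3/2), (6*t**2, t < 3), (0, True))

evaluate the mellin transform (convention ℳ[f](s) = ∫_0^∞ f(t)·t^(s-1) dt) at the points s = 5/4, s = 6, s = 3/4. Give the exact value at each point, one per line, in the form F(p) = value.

F(5/4) = 3*3**(1/4)*(2160 - 83*2**(3/4))/130
F(6) = 5023053/1024
F(3/4) = 3**(3/4)*(648 - 37*2**(1/4))/33

integrate the 2 segments split at 3/2, then add the results
on [0, 3/2) integrate f = 2 against the kernel
piece [3/2, 3): integrate 6*t**2 against the kernel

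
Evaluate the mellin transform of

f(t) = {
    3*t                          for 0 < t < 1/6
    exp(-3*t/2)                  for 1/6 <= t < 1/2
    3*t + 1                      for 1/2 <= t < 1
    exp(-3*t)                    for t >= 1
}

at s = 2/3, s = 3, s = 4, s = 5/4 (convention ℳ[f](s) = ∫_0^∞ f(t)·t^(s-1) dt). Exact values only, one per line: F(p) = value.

reversing the common scale on t: t on [0, 1/2); exp(-t/2) on [1/2, 3/2); t + 1 on [3/2, 3); …
treat the 4 regions marked off by 1/6, 1/2, 1 separately and sum
for t in [0, 1/6): the term is ∫ 3*t·t^(s-1)
the [1/6, 1/2) slice contributes ∫ exp(-3*t/2)·t^(s-1) dt
over [1/2, 1), the kernel integral of (3*t + 1) enters the sum
∫ exp(-3*t)·t^(s-1) over [1, ∞)

F(2/3) = -6*2**(1/3)/5 - 12**(1/3)*uppergamma(2/3, 3/4)/3 + 3**(1/3)*uppergamma(2/3, 3)/3 + 6**(1/3)/20 + 12**(1/3)*uppergamma(2/3, 1/4)/3 + 33/10
F(3) = -65*exp(-3/4)/54 + 17*exp(-3)/27 + 41*exp(-1/4)/54 + 215/216
F(4) = -269*exp(-3/4)/108 + 26*exp(-3)/27 + 21143/25920 + 493*exp(-1/4)/324
F(5/4) = 6**(3/4)*(-99*3**(1/4) - 90*sqrt(2)*uppergamma(5/4, 3/4) + 45*2**(1/4)*uppergamma(5/4, 3) + 5 + 90*sqrt(2)*uppergamma(5/4, 1/4) + 288*6**(1/4))/810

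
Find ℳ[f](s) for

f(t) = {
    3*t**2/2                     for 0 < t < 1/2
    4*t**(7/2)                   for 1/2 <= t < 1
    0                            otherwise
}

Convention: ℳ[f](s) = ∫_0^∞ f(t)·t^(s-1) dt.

linearity at 1/2 turns ℳ[f](s) into 2 summed integrals
[0, 1/2) adds the kernel integral of 3*t**2/2
on [1/2, 1) integrate f = 4*t**(7/2) against the kernel

(2**(5/2 - s)*(-s - 2) + 64*s + 128 + 3*(2*s + 7)/2**s)/(8*(s + 2)*(2*s + 7))
  Re(s) > -2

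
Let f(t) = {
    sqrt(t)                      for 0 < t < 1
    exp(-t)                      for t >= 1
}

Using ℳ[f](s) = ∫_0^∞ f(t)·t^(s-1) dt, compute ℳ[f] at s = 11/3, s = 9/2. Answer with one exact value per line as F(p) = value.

the 2 pieces separated at 1 each add one integral
over [0, 1), the kernel integral of sqrt(t) enters the sum
the [1, ∞) slice contributes ∫ exp(-t)·t^(s-1) dt

F(11/3) = 6/25 + uppergamma(11/3, 1)
F(9/2) = (E*(16 + 525*sqrt(pi)*erfc(1)) + 2110)*exp(-1)/80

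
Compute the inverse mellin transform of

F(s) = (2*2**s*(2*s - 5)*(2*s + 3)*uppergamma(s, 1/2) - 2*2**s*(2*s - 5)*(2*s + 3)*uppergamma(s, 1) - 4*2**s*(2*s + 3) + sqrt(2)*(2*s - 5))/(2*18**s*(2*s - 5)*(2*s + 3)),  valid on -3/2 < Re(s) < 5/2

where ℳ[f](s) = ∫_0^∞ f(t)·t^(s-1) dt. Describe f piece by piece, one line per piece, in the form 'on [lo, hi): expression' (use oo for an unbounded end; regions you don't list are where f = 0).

reversing the common scale on t: 3*sqrt(3)*t**(3/2) on [0, 1/6); exp(-3*t) on [1/6, 1/3); sqrt(3)/(27*t**(5/2)) on [1/3, ∞)
the common scale on t comes off first: t**(3/2) on [0, 1/2); exp(-t) on [1/2, 1); t**(-5/2) on [1, ∞)
integrate the 3 segments split at 1/18, 1/9, then add the results
for t in [0, 1/18): the term is ∫ 27*t**(3/2)·t^(s-1)
on [1/18, 1/9): add ∫ exp(-9*t)·t^(s-1) dt
on [1/9, ∞) integrate f = 1/(243*t**(5/2)) against the kernel

on [0, 1/18): 27*t**(3/2)
on [1/18, 1/9): exp(-9*t)
on [1/9, oo): 1/(243*t**(5/2))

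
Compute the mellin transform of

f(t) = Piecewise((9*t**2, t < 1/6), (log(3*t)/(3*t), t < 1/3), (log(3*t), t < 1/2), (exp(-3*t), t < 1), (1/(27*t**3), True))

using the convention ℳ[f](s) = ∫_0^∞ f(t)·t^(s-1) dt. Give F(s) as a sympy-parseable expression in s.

the common scale on t comes off first: t**2 on [0, 1/2); log(t)/t on [1/2, 1); log(t) on [1, 3/2); …
integrate the 5 segments split at 1/6, 1/3, 1/2, 1, then add the results
on [0, 1/6) integrate f = 9*t**2 against the kernel
∫ over [1/6, 1/3) of log(3*t)/(3*t)·t^(s-1) joins the sum
between 1/3 and 1/2 the integrand is log(3*t)·t^(s-1)
on [1/2, 1) integrate f = exp(-3*t) against the kernel
[1, ∞) adds the kernel integral of 1/(27*t**3)

(108*2**s*s**2*(s - 3)*(s + 2)*(s**2 - 2*s + 1)*uppergamma(s, 3/2) - 108*2**s*s**2*(s - 3)*(s + 2)*(s**2 - 2*s + 1)*uppergamma(s, 3) - 108*2**s*s**2*(s - 3)*(s + 2) + 108*2**s*(s - 3)*(s + 2)*(s**2 - 2*s + 1) - 108*3**s*s*(s - 3)*(s + 2)*(s**2 - 2*s + 1)*log(2) + 108*3**s*s*(s - 3)*(s + 2)*(s**2 - 2*s + 1)*log(3) - 108*3**s*(s - 3)*(s + 2)*(s**2 - 2*s + 1) - 4*6**s*s**2*(s + 2)*(s**2 - 2*s + 1) + 216*s**3*(s - 3)*(s + 2)*log(2) - 216*s**2*(s - 3)*(s + 2)*log(2) + 216*s**2*(s - 3)*(s + 2) + 27*s**2*(s - 3)*(s**2 - 2*s + 1))/(108*6**s*s**2*(s - 3)*(s + 2)*(s**2 - 2*s + 1))
  -2 < Re(s) < 3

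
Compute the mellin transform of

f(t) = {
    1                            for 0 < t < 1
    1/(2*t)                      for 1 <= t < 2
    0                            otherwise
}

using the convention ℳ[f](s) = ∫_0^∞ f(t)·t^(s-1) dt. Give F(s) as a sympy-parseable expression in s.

remove the shared t-power first: t on [0, 1); 1/2 on [1, 2)
breakpoints 1: one integral from each of the 2 segments
the [0, 1) slice contributes ∫ 1·t^(s-1) dt
piece [1, 2): integrate 1/(2*t) against the kernel

(2**s*s + 2*s - 4)/(4*s*(s - 1))
  Re(s) > 0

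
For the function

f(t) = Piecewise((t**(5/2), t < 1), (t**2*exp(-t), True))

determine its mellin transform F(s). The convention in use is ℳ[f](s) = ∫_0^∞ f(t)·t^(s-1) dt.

undo the shared t-power: sqrt(t) on [0, 1); exp(-t) on [1, ∞)
cuts at 1: linearity sums the 2 kernel integrals
segment [0, 1) carries t**(5/2); integrate it
between 1 and ∞ the integrand is t**2*exp(-t)·t^(s-1)

((2*s + 5)*uppergamma(s + 2, 1) + 2)/(2*s + 5)
  Re(s) > -5/2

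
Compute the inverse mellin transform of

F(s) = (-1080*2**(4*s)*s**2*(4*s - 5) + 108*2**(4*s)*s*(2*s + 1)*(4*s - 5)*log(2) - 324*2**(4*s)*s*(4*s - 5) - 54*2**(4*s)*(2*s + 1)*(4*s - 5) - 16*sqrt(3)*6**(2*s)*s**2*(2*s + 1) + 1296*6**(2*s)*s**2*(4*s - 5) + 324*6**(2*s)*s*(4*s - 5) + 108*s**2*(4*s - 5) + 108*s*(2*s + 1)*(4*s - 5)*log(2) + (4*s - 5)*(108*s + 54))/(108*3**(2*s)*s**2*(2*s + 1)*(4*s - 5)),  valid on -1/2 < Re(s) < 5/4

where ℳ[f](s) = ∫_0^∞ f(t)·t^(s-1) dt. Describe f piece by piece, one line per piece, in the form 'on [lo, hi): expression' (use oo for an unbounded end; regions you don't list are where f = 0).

on [0, 1/9): 3*sqrt(t)/2
on [1/9, 16/9): log(3*sqrt(t)/2)
on [16/9, 4): 3*sqrt(t)/2 + 3
on [4, oo): 4*sqrt(6)/(27*t**(5/4))

undo the power substitution: 3*t/2 on [0, 1/3); log(3*t/2) on [1/3, 4/3); 3*t/2 + 3 on [4/3, 2); …
reversing the common scale on t: t on [0, 1/2); log(t) on [1/2, 2); t + 3 on [2, 3); …
linearity at 1/9, 16/9, 4 turns ℳ[f](s) into 4 summed integrals
∫ 3*sqrt(t)/2·t^(s-1) over [0, 1/9)
on [1/9, 16/9) integrate f = log(3*sqrt(t)/2) against the kernel
the [16/9, 4) slice contributes ∫ (3*sqrt(t)/2 + 3)·t^(s-1) dt
[4, ∞) adds the kernel integral of 4*sqrt(6)/(27*t**(5/4))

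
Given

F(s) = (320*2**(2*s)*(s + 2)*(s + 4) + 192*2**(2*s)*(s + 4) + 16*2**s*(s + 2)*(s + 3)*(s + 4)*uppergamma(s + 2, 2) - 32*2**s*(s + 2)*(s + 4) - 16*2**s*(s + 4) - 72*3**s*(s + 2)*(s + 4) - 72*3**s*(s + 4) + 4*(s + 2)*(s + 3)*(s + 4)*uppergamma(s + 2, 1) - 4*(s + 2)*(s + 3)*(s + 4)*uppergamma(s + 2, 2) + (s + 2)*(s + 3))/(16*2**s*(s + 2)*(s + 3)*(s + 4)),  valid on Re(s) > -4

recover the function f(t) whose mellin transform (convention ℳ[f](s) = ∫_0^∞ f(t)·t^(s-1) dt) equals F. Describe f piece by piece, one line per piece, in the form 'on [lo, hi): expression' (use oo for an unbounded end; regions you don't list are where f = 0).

on [0, 1/2): t**4
on [1/2, 1): t**2*exp(-2*t)
on [1, 3/2): t**2*(t + 1)
on [3/2, 2): t**2*(t + 3)
on [2, oo): t**2*exp(-t)

reversing the shared t-power: t**2 on [0, 1/2); exp(-2*t) on [1/2, 1); t + 1 on [1, 3/2); …
linearity at 1/2, 1, 3/2, 2 turns ℳ[f](s) into 5 summed integrals
segment [0, 1/2) carries t**4; integrate it
∫ t**2*exp(-2*t)·t^(s-1) over [1/2, 1)
segment [1, 3/2) carries t**2*(t + 1); integrate it
over [3/2, 2), the kernel integral of t**2*(t + 3) enters the sum
the [2, ∞) slice contributes ∫ t**2*exp(-t)·t^(s-1) dt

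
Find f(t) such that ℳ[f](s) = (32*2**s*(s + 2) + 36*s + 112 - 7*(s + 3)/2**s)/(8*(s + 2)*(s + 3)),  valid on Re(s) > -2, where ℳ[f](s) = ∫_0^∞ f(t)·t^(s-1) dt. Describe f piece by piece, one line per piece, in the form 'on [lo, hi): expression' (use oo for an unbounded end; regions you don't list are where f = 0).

treat the 3 regions marked off by 1/2, 1 separately and sum
segment [0, 1/2) carries 3*t**2/2; integrate it
∫ 5*t**2·t^(s-1) over [1/2, 1)
the [1, 2) slice contributes ∫ t**3/2·t^(s-1) dt

on [0, 1/2): 3*t**2/2
on [1/2, 1): 5*t**2
on [1, 2): t**3/2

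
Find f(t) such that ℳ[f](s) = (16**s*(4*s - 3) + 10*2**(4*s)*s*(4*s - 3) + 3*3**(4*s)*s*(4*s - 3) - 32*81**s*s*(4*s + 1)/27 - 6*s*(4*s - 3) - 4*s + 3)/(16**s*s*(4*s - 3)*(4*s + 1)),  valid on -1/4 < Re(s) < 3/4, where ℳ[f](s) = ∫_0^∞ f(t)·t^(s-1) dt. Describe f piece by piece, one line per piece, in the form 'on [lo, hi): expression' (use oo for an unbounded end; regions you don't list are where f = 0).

back out the power substitution: sqrt(t) on [0, 1/4); 2*sqrt(t) + 1 on [1/4, 1); sqrt(t)/2 on [1, 9/4); …
the power substitution comes off first: t on [0, 1/2); 2*t + 1 on [1/2, 1); t/2 on [1, 3/2); …
breakpoints 1/16, 1, 81/16: one integral from each of the 4 segments
on [0, 1/16) integrate f = t**(1/4) against the kernel
for t in [1/16, 1): the term is ∫ (2*t**(1/4) + 1)·t^(s-1)
the [1, 81/16) slice contributes ∫ t**(1/4)/2·t^(s-1) dt
∫ over [81/16, ∞) of t**(-3/4)·t^(s-1) joins the sum

on [0, 1/16): t**(1/4)
on [1/16, 1): 2*t**(1/4) + 1
on [1, 81/16): t**(1/4)/2
on [81/16, oo): t**(-3/4)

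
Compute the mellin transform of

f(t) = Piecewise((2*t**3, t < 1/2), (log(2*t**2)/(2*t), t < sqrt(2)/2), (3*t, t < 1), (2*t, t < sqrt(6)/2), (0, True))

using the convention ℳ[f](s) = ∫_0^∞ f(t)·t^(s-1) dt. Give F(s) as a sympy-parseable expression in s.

reversing the power substitution: 2*t**(3/2) on [0, 1/4); log(2*t)/(2*sqrt(t)) on [1/4, 1/2); 3*sqrt(t) on [1/2, 1); …
remove the shared t-power first: 2*t on [0, 1/4); log(2*t)/(2*t) on [1/4, 1/2); 3 on [1/2, 1); …
remove the common scale on t first: t on [0, 1/2); log(t)/t on [1/2, 1); 3 on [1, 2); …
treat the 4 regions marked off by 1/2, sqrt(2)/2, 1 separately and sum
[0, 1/2) adds the kernel integral of 2*t**3
∫ over [1/2, sqrt(2)/2) of log(2*t**2)/(2*t)·t^(s-1) joins the sum
on [sqrt(2)/2, 1) integrate f = 3*t against the kernel
∫ over [1, sqrt(6)/2) of 2*t·t^(s-1) joins the sum

2**(-s - 2)*(-3*2**(s/2 + 3/2)*(s + 3)*(4*s - (s + 1)**2) + 2**(s/2 + 5/2)*(s + 1)*(s + 3) + 2**(s + 2)*(s + 3)*(4*s - (s + 1)**2) + 4*6**(s/2 + 1/2)*(s + 3)*(4*s - (s + 1)**2) - 4*(s + 1)**2*(s + 3)*log(2) - 8*(s + 1)*(s + 3) + 8*(s + 1)*(s + 3)*log(2) + (s + 1)*(4*s - (s + 1)**2))/((s + 1)*(s + 3)*(4*s - (s + 1)**2))
  Re(s) > -3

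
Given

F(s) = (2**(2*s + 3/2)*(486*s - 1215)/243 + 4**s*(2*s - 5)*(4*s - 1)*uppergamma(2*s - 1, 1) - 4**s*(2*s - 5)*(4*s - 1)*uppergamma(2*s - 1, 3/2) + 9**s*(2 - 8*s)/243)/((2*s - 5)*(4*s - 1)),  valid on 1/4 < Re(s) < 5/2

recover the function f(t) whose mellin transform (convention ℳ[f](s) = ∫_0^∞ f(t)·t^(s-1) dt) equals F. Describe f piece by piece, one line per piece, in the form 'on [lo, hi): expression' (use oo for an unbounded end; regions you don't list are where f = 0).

on [0, 4): t**(-1/4)
on [4, 9): exp(-sqrt(t)/2)/sqrt(t)
on [9, oo): t**(-5/2)

the power substitution comes off first: 1/sqrt(t) on [0, 2); exp(-t/2)/t on [2, 3); t**(-5) on [3, ∞)
back out the shared t-power: sqrt(t) on [0, 2); exp(-t/2) on [2, 3); t**(-4) on [3, ∞)
decompose at 4, 9; ℳ[f](s) sums the 3 pieces' integrals
segment [0, 4) carries t**(-1/4); integrate it
the [4, 9) slice contributes ∫ exp(-sqrt(t)/2)/sqrt(t)·t^(s-1) dt
on [9, ∞) integrate f = t**(-5/2) against the kernel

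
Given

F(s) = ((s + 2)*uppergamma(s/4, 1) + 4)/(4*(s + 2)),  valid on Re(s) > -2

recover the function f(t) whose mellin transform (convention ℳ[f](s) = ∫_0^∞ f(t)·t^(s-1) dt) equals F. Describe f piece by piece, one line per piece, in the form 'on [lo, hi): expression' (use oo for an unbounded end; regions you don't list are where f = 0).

on [0, 1): t**2
on [1, oo): exp(-t**4)

remove the power substitution first: t on [0, 1); exp(-t**2) on [1, ∞)
reversing the power substitution: sqrt(t) on [0, 1); exp(-t) on [1, ∞)
along the cuts 1, ℳ[f](s) splits into 2 integrals
on [0, 1) integrate f = t**2 against the kernel
segment 1 to ∞ holds exp(-t**4); add its integral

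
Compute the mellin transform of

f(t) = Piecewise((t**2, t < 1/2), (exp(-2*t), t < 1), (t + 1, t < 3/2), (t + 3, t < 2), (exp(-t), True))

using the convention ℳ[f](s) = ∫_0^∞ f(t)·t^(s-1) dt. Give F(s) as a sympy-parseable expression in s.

(20*2**(2*s)*s*(s + 2) + 12*2**(2*s)*(s + 2) + 4*2**s*s*(s + 1)*(s + 2)*uppergamma(s, 2) - 8*2**s*s*(s + 2) - 4*2**s*(s + 2) - 8*3**s*s*(s + 2) - 8*3**s*(s + 2) + 4*s*(s + 1)*(s + 2)*uppergamma(s, 1) - 4*s*(s + 1)*(s + 2)*uppergamma(s, 2) + s*(s + 1))/(4*2**s*s*(s + 1)*(s + 2))
  Re(s) > -2

the 5 pieces separated at 1/2, 1, 3/2, 2 each add one integral
over [0, 1/2), the kernel integral of t**2 enters the sum
∫ over [1/2, 1) of exp(-2*t)·t^(s-1) joins the sum
on [1, 3/2) integrate f = (t + 1) against the kernel
segment 3/2 to 2 holds (t + 3); add its integral
∫ exp(-t)·t^(s-1) over [2, ∞)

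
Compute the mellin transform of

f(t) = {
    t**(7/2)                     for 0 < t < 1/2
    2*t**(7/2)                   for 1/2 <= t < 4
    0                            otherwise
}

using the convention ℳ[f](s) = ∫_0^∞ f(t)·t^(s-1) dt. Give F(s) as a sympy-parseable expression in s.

summing 2 kernel integrals split by 1/2 yields ℳ[f](s)
segment 0 to 1/2 holds t**(7/2); add its integral
on [1/2, 4): add ∫ 2*t**(7/2)·t^(s-1) dt

(-2**(1/2 - s) + 2**(2*s + 12))/(8*(2*s + 7))
  Re(s) > -7/2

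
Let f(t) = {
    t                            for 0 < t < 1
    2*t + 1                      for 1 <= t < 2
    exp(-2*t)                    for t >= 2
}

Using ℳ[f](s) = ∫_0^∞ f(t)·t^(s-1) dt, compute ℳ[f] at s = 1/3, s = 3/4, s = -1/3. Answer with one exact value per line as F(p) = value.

F(1/3) = -15/4 + 2**(2/3)*uppergamma(1/3, 4)/2 + 6*2**(1/3)
F(3/4) = -40/21 + 2**(1/4)*uppergamma(3/4, 4)/2 + 76*2**(3/4)/21
F(-1/3) = 2**(1/3)*uppergamma(-1/3, 4) + 3/2 + 3*2**(2/3)/2

along the cuts 1, 2, ℳ[f](s) splits into 3 integrals
between 0 and 1 the integrand is t·t^(s-1)
piece [1, 2): integrate (2*t + 1) against the kernel
[2, ∞) adds the kernel integral of exp(-2*t)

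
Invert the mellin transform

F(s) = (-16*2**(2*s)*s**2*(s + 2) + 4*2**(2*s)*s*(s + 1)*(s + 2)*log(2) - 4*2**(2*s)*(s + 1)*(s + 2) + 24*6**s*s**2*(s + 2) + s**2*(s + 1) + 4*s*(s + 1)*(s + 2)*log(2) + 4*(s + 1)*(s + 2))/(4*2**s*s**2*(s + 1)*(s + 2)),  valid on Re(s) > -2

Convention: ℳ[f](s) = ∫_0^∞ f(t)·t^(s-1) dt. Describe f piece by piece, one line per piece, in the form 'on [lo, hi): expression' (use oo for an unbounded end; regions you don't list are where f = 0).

decompose at 1/2, 2; ℳ[f](s) sums the 3 pieces' integrals
[0, 1/2) adds the kernel integral of t**2
on [1/2, 2) integrate f = log(t) against the kernel
∫ 2*t·t^(s-1) over [2, 3)

on [0, 1/2): t**2
on [1/2, 2): log(t)
on [2, 3): 2*t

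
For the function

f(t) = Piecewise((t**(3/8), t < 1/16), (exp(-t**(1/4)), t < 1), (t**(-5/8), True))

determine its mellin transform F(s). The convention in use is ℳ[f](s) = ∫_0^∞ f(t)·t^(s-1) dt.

2*(2*2**(4*s)*(8*s - 5)*(8*s + 3)*uppergamma(4*s, 1/2) - 2*2**(4*s)*(8*s - 5)*(8*s + 3)*uppergamma(4*s, 1) - 4*2**(4*s)*(8*s + 3) + sqrt(2)*(8*s - 5))/(16**s*(8*s - 5)*(8*s + 3))
  -3/8 < Re(s) < 5/8

reversing the power substitution: t**(3/4) on [0, 1/4); exp(-sqrt(t)) on [1/4, 1); t**(-5/4) on [1, ∞)
remove the power substitution first: t**(3/2) on [0, 1/2); exp(-t) on [1/2, 1); t**(-5/2) on [1, ∞)
summing 3 kernel integrals split by 1/16, 1 yields ℳ[f](s)
over [0, 1/16), the kernel integral of t**(3/8) enters the sum
on [1/16, 1): add ∫ exp(-t**(1/4))·t^(s-1) dt
on [1, ∞) integrate f = t**(-5/8) against the kernel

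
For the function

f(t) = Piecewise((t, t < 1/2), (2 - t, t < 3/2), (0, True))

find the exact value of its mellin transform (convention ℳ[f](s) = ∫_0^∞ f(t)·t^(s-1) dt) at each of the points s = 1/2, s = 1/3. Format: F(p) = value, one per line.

breakpoints 1/2: one integral from each of the 2 segments
over [0, 1/2), the kernel integral of t enters the sum
∫ (2 - t)·t^(s-1) over [1/2, 3/2)

F(1/2) = sqrt(2)*(-10 + 9*sqrt(3))/6
F(1/3) = 3*2**(2/3)*(-14 + 13*3**(1/3))/16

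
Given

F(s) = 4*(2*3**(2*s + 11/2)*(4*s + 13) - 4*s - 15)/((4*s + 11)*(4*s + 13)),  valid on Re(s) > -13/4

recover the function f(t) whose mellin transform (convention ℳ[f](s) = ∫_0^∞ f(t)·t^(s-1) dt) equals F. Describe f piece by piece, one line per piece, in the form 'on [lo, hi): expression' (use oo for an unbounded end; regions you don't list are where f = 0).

on [0, 1): t**(13/4)
on [1, 9): 2*t**(11/4)

back out the shared t-power: t**(5/4) on [0, 1); 2*t**(3/4) on [1, 9)
reversing the power substitution: t**(5/2) on [0, 1); 2*t**(3/2) on [1, 3)
the shared t-power comes off first: t**(3/2) on [0, 1); 2*sqrt(t) on [1, 3)
cuts at 1: linearity sums the 2 kernel integrals
segment 0 to 1 holds t**(13/4); add its integral
segment [1, 9) carries 2*t**(11/4); integrate it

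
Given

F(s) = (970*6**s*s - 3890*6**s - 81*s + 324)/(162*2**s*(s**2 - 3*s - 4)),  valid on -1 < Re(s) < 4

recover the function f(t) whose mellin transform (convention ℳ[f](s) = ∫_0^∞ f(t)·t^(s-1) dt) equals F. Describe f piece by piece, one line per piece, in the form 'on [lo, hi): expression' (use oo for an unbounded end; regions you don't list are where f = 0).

integrate the 3 segments split at 1/2, 3, then add the results
segment [0, 1/2) carries t; integrate it
segment 1/2 to 3 holds 2*t; add its integral
on [3, ∞) integrate f = t**(-4) against the kernel

on [0, 1/2): t
on [1/2, 3): 2*t
on [3, oo): t**(-4)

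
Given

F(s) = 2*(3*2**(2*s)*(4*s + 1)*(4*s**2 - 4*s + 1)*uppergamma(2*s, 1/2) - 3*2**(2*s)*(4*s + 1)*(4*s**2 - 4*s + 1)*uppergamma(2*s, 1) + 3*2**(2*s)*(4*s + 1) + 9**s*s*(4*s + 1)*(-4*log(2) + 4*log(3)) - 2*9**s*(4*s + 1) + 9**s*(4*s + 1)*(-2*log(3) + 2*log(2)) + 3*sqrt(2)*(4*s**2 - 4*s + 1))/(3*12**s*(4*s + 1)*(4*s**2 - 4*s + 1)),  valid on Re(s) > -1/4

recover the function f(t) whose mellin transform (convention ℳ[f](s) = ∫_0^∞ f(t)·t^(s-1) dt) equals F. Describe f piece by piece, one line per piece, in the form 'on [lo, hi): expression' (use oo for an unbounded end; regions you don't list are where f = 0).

on [0, 1/12): 3**(1/4)*t**(1/4)
on [1/12, 1/3): exp(-sqrt(3)*sqrt(t))
on [1/3, 3/4): sqrt(3)*log(sqrt(3)*sqrt(t))/(3*sqrt(t))

undo the common scale on t: t**(1/4) on [0, 1/4); exp(-sqrt(t)) on [1/4, 1); log(sqrt(t))/sqrt(t) on [1, 9/4)
reversing the power substitution: sqrt(t) on [0, 1/2); exp(-t) on [1/2, 1); log(t)/t on [1, 3/2)
f breaks at 1/12, 1/3 into 3 integrals to sum
segment [0, 1/12) carries 3**(1/4)*t**(1/4); integrate it
∫ over [1/12, 1/3) of exp(-sqrt(3)*sqrt(t))·t^(s-1) joins the sum
on [1/3, 3/4) integrate f = sqrt(3)*log(sqrt(3)*sqrt(t))/(3*sqrt(t)) against the kernel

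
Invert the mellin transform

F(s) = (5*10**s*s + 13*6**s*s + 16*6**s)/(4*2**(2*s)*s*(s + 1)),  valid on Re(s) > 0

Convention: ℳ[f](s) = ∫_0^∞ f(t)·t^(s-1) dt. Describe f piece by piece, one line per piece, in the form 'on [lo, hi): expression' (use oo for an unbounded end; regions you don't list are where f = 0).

summing 2 kernel integrals split by 3/2 yields ℳ[f](s)
the [0, 3/2) slice contributes ∫ 4·t^(s-1) dt
∫ t/2·t^(s-1) over [3/2, 5/2)

on [0, 3/2): 4
on [3/2, 5/2): t/2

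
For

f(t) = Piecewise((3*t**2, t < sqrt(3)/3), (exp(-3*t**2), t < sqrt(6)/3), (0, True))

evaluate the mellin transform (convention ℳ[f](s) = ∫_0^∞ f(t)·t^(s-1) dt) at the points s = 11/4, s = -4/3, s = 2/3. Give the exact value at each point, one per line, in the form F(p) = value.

back out the power substitution: 3*t on [0, 1/3); exp(-3*t) on [1/3, 2/3)
strip the common scale on t: t on [0, 1); exp(-t) on [1, 2)
cuts at sqrt(3)/3: linearity sums the 2 kernel integrals
piece [0, sqrt(3)/3): integrate 3*t**2 against the kernel
segment sqrt(3)/3 to sqrt(6)/3 holds exp(-3*t**2); add its integral

F(11/4) = 3**(5/8)*(-19*uppergamma(11/8, 2) + 8 + 19*uppergamma(11/8, 1))/342
F(-4/3) = 3**(2/3)*(-uppergamma(-2/3, 2) + uppergamma(-2/3, 1) + 3)/2
F(2/3) = 3**(2/3)*(-4*uppergamma(1/3, 2) + 4*uppergamma(1/3, 1) + 3)/24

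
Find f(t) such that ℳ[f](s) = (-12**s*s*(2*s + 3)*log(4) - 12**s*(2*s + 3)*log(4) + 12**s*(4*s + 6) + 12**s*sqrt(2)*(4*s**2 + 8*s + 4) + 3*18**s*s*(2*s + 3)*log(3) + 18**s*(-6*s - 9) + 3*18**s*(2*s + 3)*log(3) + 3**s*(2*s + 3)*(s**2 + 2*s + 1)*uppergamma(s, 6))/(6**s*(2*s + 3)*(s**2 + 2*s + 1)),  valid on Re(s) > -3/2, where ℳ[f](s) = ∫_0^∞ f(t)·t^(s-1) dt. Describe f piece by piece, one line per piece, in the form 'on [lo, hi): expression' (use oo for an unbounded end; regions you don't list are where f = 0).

linearity at 2, 3 turns ℳ[f](s) into 3 summed integrals
between 0 and 2 the integrand is t**(3/2)·t^(s-1)
∫ over [2, 3) of t*log(t)·t^(s-1) joins the sum
the [3, ∞) slice contributes ∫ exp(-2*t)·t^(s-1) dt

on [0, 2): t**(3/2)
on [2, 3): t*log(t)
on [3, oo): exp(-2*t)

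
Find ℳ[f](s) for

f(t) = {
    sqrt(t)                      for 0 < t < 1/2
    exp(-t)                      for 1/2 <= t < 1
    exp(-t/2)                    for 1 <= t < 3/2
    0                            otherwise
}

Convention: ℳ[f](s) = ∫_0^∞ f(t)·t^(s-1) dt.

(2**s*(2*s + 1)*uppergamma(s, 1/2) - 2**s*(2*s + 1)*uppergamma(s, 1) + 4**s*(2*s + 1)*uppergamma(s, 1/2) - 4**s*(2*s + 1)*uppergamma(s, 3/4) + sqrt(2))/(2**s*(2*s + 1))
  Re(s) > -1/2

slice at 1/2, 1, transform all 3 pieces, and sum them
for t in [0, 1/2): the term is ∫ sqrt(t)·t^(s-1)
piece [1/2, 1): integrate exp(-t) against the kernel
piece [1, 3/2): integrate exp(-t/2) against the kernel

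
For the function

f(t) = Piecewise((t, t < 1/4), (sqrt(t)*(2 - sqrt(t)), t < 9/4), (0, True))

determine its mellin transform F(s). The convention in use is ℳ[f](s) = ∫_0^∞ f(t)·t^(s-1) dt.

reversing the shared t-power: sqrt(t) on [0, 1/4); 2 - sqrt(t) on [1/4, 9/4)
remove the power substitution first: t on [0, 1/2); 2 - t on [1/2, 3/2)
decompose at 1/4; ℳ[f](s) sums the 2 pieces' integrals
piece [0, 1/4): integrate t against the kernel
over [1/4, 9/4), the kernel integral of sqrt(t)*(2 - sqrt(t)) enters the sum

(6*3**(2*s)*s + 15*3**(2*s) - 4*s - 6)/(4*2**(2*s)*(2*s**2 + 3*s + 1))
  Re(s) > -1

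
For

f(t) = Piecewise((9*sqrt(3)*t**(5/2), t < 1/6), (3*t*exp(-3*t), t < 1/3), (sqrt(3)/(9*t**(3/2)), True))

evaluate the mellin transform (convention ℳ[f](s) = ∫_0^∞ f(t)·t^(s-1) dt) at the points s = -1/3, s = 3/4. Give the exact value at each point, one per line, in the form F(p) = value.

F(-1/3) = 3**(1/3)*(-uppergamma(2/3, 1) + 3*2**(5/6)/52 + 6/11 + uppergamma(2/3, 1/2))
F(3/4) = 3**(1/4)*(-156*uppergamma(7/4, 1) + 3*2**(3/4) + 156*uppergamma(7/4, 1/2) + 208)/468

strip the common scale on t: t**(5/2) on [0, 1/2); t*exp(-t) on [1/2, 1); t**(-3/2) on [1, ∞)
strip the shared t-power: t**(3/2) on [0, 1/2); exp(-t) on [1/2, 1); t**(-5/2) on [1, ∞)
the 3 pieces separated at 1/6, 1/3 each add one integral
∫ over [0, 1/6) of 9*sqrt(3)*t**(5/2)·t^(s-1) joins the sum
the [1/6, 1/3) slice contributes ∫ 3*t*exp(-3*t)·t^(s-1) dt
on [1/3, ∞): add ∫ sqrt(3)/(9*t**(3/2))·t^(s-1) dt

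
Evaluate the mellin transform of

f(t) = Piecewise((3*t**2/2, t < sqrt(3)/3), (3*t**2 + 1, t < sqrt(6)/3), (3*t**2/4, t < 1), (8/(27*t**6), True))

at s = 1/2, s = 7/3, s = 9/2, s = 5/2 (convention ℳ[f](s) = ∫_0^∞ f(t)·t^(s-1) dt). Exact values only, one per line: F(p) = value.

strip the power substitution: 3*t/2 on [0, 1/3); 3*t + 1 on [1/3, 2/3); 3*t/4 on [2/3, 1); …
back out the common scale on t: t/2 on [0, 1); t + 1 on [1, 2); t/4 on [2, 3); …
undo the common scale on t: t on [0, 1/2); 2*t + 1 on [1/2, 1); t/2 on [1, 3/2); …
treat the 4 regions marked off by sqrt(3)/3, sqrt(6)/3, 1 separately and sum
between 0 and sqrt(3)/3 the integrand is 3*t**2/2·t^(s-1)
segment sqrt(3)/3 to sqrt(6)/3 holds (3*t**2 + 1); add its integral
segment [sqrt(6)/3, 1) carries 3*t**2/4; integrate it
piece [1, ∞): integrate 8/(27*t**6) against the kernel

F(1/2) = 3**(3/4)*(-6534 + 1051*3**(1/4) + 7722*2**(1/4))/8910
F(7/3) = 3**(5/6)*(-6534 + 9149*3**(1/6) + 18612*2**(1/6))/108108
F(9/2) = 3**(3/4)*(-70 + 424*2**(1/4) + 659*3**(1/4))/6318
F(5/2) = 3**(3/4)*(-322 + 475*3**(1/4) + 924*2**(1/4))/5670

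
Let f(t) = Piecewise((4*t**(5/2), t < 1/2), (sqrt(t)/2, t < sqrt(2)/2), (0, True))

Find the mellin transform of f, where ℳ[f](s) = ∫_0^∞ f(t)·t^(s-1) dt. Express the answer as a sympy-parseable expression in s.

reversing the shared t-power: 4*t**2 on [0, 1/2); 1/2 on [1/2, sqrt(2)/2)
remove the common scale on t first: t**2 on [0, 1); 1/2 on [1, sqrt(2))
reversing the power substitution: t on [0, 1); 1/2 on [1, 2)
integrate the 2 segments split at 1/2, then add the results
the [0, 1/2) slice contributes ∫ 4*t**(5/2)·t^(s-1) dt
[1/2, sqrt(2)/2) adds the kernel integral of sqrt(t)/2

2**(-s - 1/2)*(2**(s/2 + 1/4)*(2*s + 5) + 2*s - 3)/((2*s + 1)*(2*s + 5))
  Re(s) > -5/2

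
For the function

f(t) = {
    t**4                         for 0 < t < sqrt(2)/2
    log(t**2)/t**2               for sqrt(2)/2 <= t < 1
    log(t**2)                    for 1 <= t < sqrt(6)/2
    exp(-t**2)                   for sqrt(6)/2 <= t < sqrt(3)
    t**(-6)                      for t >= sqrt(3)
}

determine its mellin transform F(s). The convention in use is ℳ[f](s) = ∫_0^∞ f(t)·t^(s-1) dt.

back out the power substitution: t**2 on [0, 1/2); log(t)/t on [1/2, 1); log(t) on [1, 3/2); …
summing 5 kernel integrals split by sqrt(2)/2, 1, sqrt(6)/2, sqrt(3) yields ℳ[f](s)
∫ t**4·t^(s-1) over [0, sqrt(2)/2)
piece [sqrt(2)/2, 1): integrate log(t**2)/t**2 against the kernel
[1, sqrt(6)/2) adds the kernel integral of log(t**2)
segment [sqrt(6)/2, sqrt(3)) carries exp(-t**2); integrate it
over [sqrt(3), ∞), the kernel integral of t**(-6) enters the sum

(27*2**(s/2)*s**2*(s/2 - 3)*(s/2 + 2)*(s**2/4 - s + 1)*uppergamma(s/2, 3/2) - 27*2**(s/2)*s**2*(s/2 - 3)*(s/2 + 2)*(s**2/4 - s + 1)*uppergamma(s/2, 3) - 27*2**(s/2)*s**2*(s/2 - 3)*(s/2 + 2) + 108*2**(s/2)*(s/2 - 3)*(s/2 + 2)*(s**2/4 - s + 1) - 54*3**(s/2)*s*(s/2 - 3)*(s/2 + 2)*(s**2/4 - s + 1)*log(2) + 54*3**(s/2)*s*(s/2 - 3)*(s/2 + 2)*(s**2/4 - s + 1)*log(3) - 108*3**(s/2)*(s/2 - 3)*(s/2 + 2)*(s**2/4 - s + 1) - 6**(s/2)*s**2*(s/2 + 2)*(s**2/4 - s + 1) + 27*s**3*(s/2 - 3)*(s/2 + 2)*log(2) - 54*s**2*(s/2 - 3)*(s/2 + 2)*log(2) + 54*s**2*(s/2 - 3)*(s/2 + 2) + 27*s**2*(s/2 - 3)*(s**2/4 - s + 1)/4)/(54*2**(s/2)*s**2*(s/2 - 3)*(s/2 + 2)*(s**2/4 - s + 1))
  -4 < Re(s) < 6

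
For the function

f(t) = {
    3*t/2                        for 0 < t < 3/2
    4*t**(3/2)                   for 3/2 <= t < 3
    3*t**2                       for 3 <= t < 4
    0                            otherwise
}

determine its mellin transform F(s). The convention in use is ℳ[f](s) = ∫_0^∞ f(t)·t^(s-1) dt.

3*(64*2**(2*s)*(s + 1)*(2*s + 3) - 8*2**(1/2 - s)*3**(s + 1/2)*(s + 1)*(s + 2) - 36*3**s*(s + 1)*(2*s + 3) + 32*3**(s + 1/2)*(s + 1)*(s + 2) + 3*3**s*(s + 2)*(2*s + 3)/2**s)/(4*(s + 1)*(s + 2)*(2*s + 3))
  Re(s) > -1

breakpoints 3/2, 3: one integral from each of the 3 segments
∫ 3*t/2·t^(s-1) over [0, 3/2)
over [3/2, 3), the kernel integral of 4*t**(3/2) enters the sum
[3, 4) adds the kernel integral of 3*t**2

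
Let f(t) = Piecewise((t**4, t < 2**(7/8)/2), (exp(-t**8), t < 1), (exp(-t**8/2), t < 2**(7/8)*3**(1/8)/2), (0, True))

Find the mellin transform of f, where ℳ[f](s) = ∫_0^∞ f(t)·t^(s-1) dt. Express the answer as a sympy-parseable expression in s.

(2**(7/8)/2)**s*(2**(s/8)*(s + 4)*uppergamma(s/8, 1/2) - 2**(s/8)*(s + 4)*uppergamma(s/8, 1) + 2**(s/4)*(s + 4)*uppergamma(s/8, 1/2) - 2**(s/4)*(s + 4)*uppergamma(s/8, 3/4) + 4*sqrt(2))/(8*(s + 4))
  Re(s) > -4

undo the power substitution: t**2 on [0, 2**(3/4)/2); exp(-t**4) on [2**(3/4)/2, 1); exp(-t**4/2) on [1, 2**(3/4)*3**(1/4)/2)
back out the power substitution: t on [0, sqrt(2)/2); exp(-t**2) on [sqrt(2)/2, 1); exp(-t**2/2) on [1, sqrt(6)/2)
strip the power substitution: sqrt(t) on [0, 1/2); exp(-t) on [1/2, 1); exp(-t/2) on [1, 3/2)
decompose at 2**(7/8)/2, 1; ℳ[f](s) sums the 3 pieces' integrals
over [0, 2**(7/8)/2), the kernel integral of t**4 enters the sum
over [2**(7/8)/2, 1), the kernel integral of exp(-t**8) enters the sum
over [1, 2**(7/8)*3**(1/8)/2), the kernel integral of exp(-t**8/2) enters the sum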